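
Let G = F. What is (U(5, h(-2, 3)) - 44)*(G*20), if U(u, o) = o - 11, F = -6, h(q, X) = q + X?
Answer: 6480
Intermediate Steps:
h(q, X) = X + q
G = -6
U(u, o) = -11 + o
(U(5, h(-2, 3)) - 44)*(G*20) = ((-11 + (3 - 2)) - 44)*(-6*20) = ((-11 + 1) - 44)*(-120) = (-10 - 44)*(-120) = -54*(-120) = 6480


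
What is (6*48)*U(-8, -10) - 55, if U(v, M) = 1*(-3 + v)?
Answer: -3223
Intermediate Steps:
U(v, M) = -3 + v
(6*48)*U(-8, -10) - 55 = (6*48)*(-3 - 8) - 55 = 288*(-11) - 55 = -3168 - 55 = -3223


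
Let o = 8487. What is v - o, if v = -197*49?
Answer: -18140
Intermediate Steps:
v = -9653
v - o = -9653 - 1*8487 = -9653 - 8487 = -18140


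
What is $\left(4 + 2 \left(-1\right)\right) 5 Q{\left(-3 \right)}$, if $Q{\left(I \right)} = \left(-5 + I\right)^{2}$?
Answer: $640$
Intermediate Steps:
$\left(4 + 2 \left(-1\right)\right) 5 Q{\left(-3 \right)} = \left(4 + 2 \left(-1\right)\right) 5 \left(-5 - 3\right)^{2} = \left(4 - 2\right) 5 \left(-8\right)^{2} = 2 \cdot 5 \cdot 64 = 10 \cdot 64 = 640$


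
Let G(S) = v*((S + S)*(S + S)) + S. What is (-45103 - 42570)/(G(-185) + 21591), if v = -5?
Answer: 87673/663094 ≈ 0.13222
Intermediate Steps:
G(S) = S - 20*S**2 (G(S) = -5*(S + S)*(S + S) + S = -5*2*S*2*S + S = -20*S**2 + S = S - 20*S**2)
(-45103 - 42570)/(G(-185) + 21591) = (-45103 - 42570)/(-185*(1 - 20*(-185)) + 21591) = -87673/(-185*(1 + 3700) + 21591) = -87673/(-185*3701 + 21591) = -87673/(-684685 + 21591) = -87673/(-663094) = -87673*(-1/663094) = 87673/663094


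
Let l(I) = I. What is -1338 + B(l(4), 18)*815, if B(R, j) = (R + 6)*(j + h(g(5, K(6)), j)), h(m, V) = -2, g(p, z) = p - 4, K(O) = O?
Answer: 129062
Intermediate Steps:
g(p, z) = -4 + p
B(R, j) = (-2 + j)*(6 + R) (B(R, j) = (R + 6)*(j - 2) = (6 + R)*(-2 + j) = (-2 + j)*(6 + R))
-1338 + B(l(4), 18)*815 = -1338 + (-12 - 2*4 + 6*18 + 4*18)*815 = -1338 + (-12 - 8 + 108 + 72)*815 = -1338 + 160*815 = -1338 + 130400 = 129062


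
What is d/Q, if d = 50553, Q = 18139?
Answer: 50553/18139 ≈ 2.7870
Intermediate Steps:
d/Q = 50553/18139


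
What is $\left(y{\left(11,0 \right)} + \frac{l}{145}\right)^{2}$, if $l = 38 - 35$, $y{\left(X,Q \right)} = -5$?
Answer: $\frac{521284}{21025} \approx 24.794$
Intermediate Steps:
$l = 3$
$\left(y{\left(11,0 \right)} + \frac{l}{145}\right)^{2} = \left(-5 + \frac{3}{145}\right)^{2} = \left(- \frac{722}{145}\right)^{2} = \frac{521284}{21025}$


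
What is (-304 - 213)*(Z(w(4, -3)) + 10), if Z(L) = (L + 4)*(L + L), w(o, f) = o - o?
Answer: -5170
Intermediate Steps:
w(o, f) = 0
Z(L) = 2*L*(4 + L) (Z(L) = (4 + L)*(2*L) = 2*L*(4 + L))
(-304 - 213)*(Z(w(4, -3)) + 10) = (-304 - 213)*(2*0*(4 + 0) + 10) = -517*(2*0*4 + 10) = -517*(0 + 10) = -517*10 = -5170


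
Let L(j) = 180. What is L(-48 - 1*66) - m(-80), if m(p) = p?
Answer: 260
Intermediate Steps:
L(-48 - 1*66) - m(-80) = 180 - 1*(-80) = 180 + 80 = 260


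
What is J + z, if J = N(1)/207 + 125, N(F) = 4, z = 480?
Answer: 125239/207 ≈ 605.02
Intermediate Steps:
J = 25879/207 (J = 4/207 + 125 = 25879/207 ≈ 125.02)
J + z = 25879/207 + 480 = 125239/207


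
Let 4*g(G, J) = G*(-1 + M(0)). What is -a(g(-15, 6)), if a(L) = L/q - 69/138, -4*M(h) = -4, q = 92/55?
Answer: ½ ≈ 0.50000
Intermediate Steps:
q = 92/55 (q = 92*(1/55) = 92/55 ≈ 1.6727)
M(h) = 1 (M(h) = -¼*(-4) = 1)
g(G, J) = 0 (g(G, J) = (G*(-1 + 1))/4 = (G*0)/4 = (¼)*0 = 0)
a(L) = -½ + 55*L/92 (a(L) = L/(92/55) - 69/138 = L*(55/92) - 69*1/138 = 55*L/92 - ½ = -½ + 55*L/92)
-a(g(-15, 6)) = -(-½ + (55/92)*0) = -(-½ + 0) = -1*(-½) = ½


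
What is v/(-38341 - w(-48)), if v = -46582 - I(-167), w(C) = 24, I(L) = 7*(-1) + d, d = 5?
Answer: 9316/7673 ≈ 1.2141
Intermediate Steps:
I(L) = -2 (I(L) = 7*(-1) + 5 = -7 + 5 = -2)
v = -46580 (v = -46582 - 1*(-2) = -46582 + 2 = -46580)
v/(-38341 - w(-48)) = -46580/(-38341 - 1*24) = -46580/(-38341 - 24) = -46580/(-38365) = -46580*(-1/38365) = 9316/7673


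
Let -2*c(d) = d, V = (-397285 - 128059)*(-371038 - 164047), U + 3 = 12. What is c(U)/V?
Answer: -9/562207388480 ≈ -1.6008e-11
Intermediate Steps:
U = 9 (U = -3 + 12 = 9)
V = 281103694240 (V = -525344*(-535085) = 281103694240)
c(d) = -d/2
c(U)/V = -1/2*9/281103694240 = -9/2*1/281103694240 = -9/562207388480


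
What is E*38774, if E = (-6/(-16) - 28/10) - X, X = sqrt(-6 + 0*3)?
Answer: -1880539/20 - 38774*I*sqrt(6) ≈ -94027.0 - 94977.0*I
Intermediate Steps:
X = I*sqrt(6) (X = sqrt(-6 + 0) = sqrt(-6) = I*sqrt(6) ≈ 2.4495*I)
E = -97/40 - I*sqrt(6) (E = (-6/(-16) - 28/10) - I*sqrt(6) = (-6*(-1/16) - 28*1/10) - I*sqrt(6) = (3/8 - 14/5) - I*sqrt(6) = -97/40 - I*sqrt(6) ≈ -2.425 - 2.4495*I)
E*38774 = (-97/40 - I*sqrt(6))*38774 = -1880539/20 - 38774*I*sqrt(6)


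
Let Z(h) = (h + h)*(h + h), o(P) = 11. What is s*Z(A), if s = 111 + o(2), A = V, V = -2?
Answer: 1952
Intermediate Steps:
A = -2
Z(h) = 4*h² (Z(h) = (2*h)*(2*h) = 4*h²)
s = 122 (s = 111 + 11 = 122)
s*Z(A) = 122*(4*(-2)²) = 122*(4*4) = 122*16 = 1952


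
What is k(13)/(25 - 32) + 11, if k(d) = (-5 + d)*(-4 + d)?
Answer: 5/7 ≈ 0.71429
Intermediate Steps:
k(13)/(25 - 32) + 11 = (20 + 13² - 9*13)/(25 - 32) + 11 = (20 + 169 - 117)/(-7) + 11 = 72*(-⅐) + 11 = -72/7 + 11 = 5/7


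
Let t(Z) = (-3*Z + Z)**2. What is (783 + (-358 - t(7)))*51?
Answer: 11679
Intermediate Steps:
t(Z) = 4*Z**2 (t(Z) = (-2*Z)**2 = 4*Z**2)
(783 + (-358 - t(7)))*51 = (783 + (-358 - 4*7**2))*51 = (783 + (-358 - 4*49))*51 = (783 + (-358 - 1*196))*51 = (783 + (-358 - 196))*51 = (783 - 554)*51 = 229*51 = 11679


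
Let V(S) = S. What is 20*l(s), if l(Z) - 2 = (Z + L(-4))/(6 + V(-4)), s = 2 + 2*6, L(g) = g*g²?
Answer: -460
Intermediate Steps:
L(g) = g³
s = 14 (s = 2 + 12 = 14)
l(Z) = -30 + Z/2 (l(Z) = 2 + (Z + (-4)³)/(6 - 4) = 2 + (Z - 64)/2 = 2 + (-64 + Z)*(½) = 2 + (-32 + Z/2) = -30 + Z/2)
20*l(s) = 20*(-30 + (½)*14) = 20*(-30 + 7) = 20*(-23) = -460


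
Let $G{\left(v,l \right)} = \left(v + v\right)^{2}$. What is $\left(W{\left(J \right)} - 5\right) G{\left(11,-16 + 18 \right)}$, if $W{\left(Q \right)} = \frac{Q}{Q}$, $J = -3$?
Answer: $-1936$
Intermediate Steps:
$W{\left(Q \right)} = 1$
$G{\left(v,l \right)} = 4 v^{2}$ ($G{\left(v,l \right)} = \left(2 v\right)^{2} = 4 v^{2}$)
$\left(W{\left(J \right)} - 5\right) G{\left(11,-16 + 18 \right)} = \left(1 - 5\right) 4 \cdot 11^{2} = - 4 \cdot 4 \cdot 121 = \left(-4\right) 484 = -1936$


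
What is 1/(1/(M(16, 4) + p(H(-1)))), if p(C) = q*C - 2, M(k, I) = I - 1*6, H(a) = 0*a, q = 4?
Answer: -4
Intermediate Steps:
H(a) = 0
M(k, I) = -6 + I (M(k, I) = I - 6 = -6 + I)
p(C) = -2 + 4*C (p(C) = 4*C - 2 = -2 + 4*C)
1/(1/(M(16, 4) + p(H(-1)))) = 1/(1/((-6 + 4) + (-2 + 4*0))) = 1/(1/(-2 + (-2 + 0))) = 1/(1/(-2 - 2)) = 1/(1/(-4)) = 1/(-¼) = -4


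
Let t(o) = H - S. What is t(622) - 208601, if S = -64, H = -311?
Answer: -208848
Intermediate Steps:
t(o) = -247 (t(o) = -311 - 1*(-64) = -311 + 64 = -247)
t(622) - 208601 = -247 - 208601 = -208848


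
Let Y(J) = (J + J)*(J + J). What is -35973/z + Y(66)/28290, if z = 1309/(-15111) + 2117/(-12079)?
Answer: 30958826402297247/225383591570 ≈ 1.3736e+5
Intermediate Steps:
Y(J) = 4*J**2 (Y(J) = (2*J)*(2*J) = 4*J**2)
z = -47801398/182525769 (z = 1309*(-1/15111) + 2117*(-1/12079) = -1309/15111 - 2117/12079 = -47801398/182525769 ≈ -0.26189)
-35973/z + Y(66)/28290 = -35973/(-47801398/182525769) + (4*66**2)/28290 = -35973*(-182525769/47801398) + (4*4356)*(1/28290) = 6565999488237/47801398 + 17424*(1/28290) = 6565999488237/47801398 + 2904/4715 = 30958826402297247/225383591570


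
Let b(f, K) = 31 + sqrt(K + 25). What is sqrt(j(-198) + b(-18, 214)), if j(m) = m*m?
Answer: sqrt(39235 + sqrt(239)) ≈ 198.12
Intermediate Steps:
j(m) = m**2
b(f, K) = 31 + sqrt(25 + K)
sqrt(j(-198) + b(-18, 214)) = sqrt((-198)**2 + (31 + sqrt(25 + 214))) = sqrt(39204 + (31 + sqrt(239))) = sqrt(39235 + sqrt(239))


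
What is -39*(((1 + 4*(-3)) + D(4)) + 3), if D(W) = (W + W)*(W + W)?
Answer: -2184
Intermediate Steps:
D(W) = 4*W² (D(W) = (2*W)*(2*W) = 4*W²)
-39*(((1 + 4*(-3)) + D(4)) + 3) = -39*(((1 + 4*(-3)) + 4*4²) + 3) = -39*(((1 - 12) + 4*16) + 3) = -39*((-11 + 64) + 3) = -39*(53 + 3) = -39*56 = -2184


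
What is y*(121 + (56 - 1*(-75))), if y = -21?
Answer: -5292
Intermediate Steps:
y*(121 + (56 - 1*(-75))) = -21*(121 + (56 - 1*(-75))) = -21*(121 + (56 + 75)) = -21*(121 + 131) = -21*252 = -5292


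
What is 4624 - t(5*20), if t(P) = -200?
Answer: 4824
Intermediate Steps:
4624 - t(5*20) = 4624 - 1*(-200) = 4624 + 200 = 4824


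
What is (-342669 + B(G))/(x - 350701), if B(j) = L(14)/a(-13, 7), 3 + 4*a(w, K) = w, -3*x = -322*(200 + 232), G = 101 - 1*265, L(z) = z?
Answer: 685345/608666 ≈ 1.1260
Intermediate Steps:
G = -164 (G = 101 - 265 = -164)
x = 46368 (x = -(-322)*(200 + 232)/3 = -(-322)*432/3 = -⅓*(-139104) = 46368)
a(w, K) = -¾ + w/4
B(j) = -7/2 (B(j) = 14/(-¾ + (¼)*(-13)) = 14/(-¾ - 13/4) = 14/(-4) = 14*(-¼) = -7/2)
(-342669 + B(G))/(x - 350701) = (-342669 - 7/2)/(46368 - 350701) = -685345/2/(-304333) = -685345/2*(-1/304333) = 685345/608666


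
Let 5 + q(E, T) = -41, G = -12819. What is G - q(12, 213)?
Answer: -12773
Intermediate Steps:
q(E, T) = -46 (q(E, T) = -5 - 41 = -46)
G - q(12, 213) = -12819 - 1*(-46) = -12819 + 46 = -12773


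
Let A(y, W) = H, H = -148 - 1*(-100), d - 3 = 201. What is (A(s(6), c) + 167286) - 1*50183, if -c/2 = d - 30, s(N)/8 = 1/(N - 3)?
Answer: 117055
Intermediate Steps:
d = 204 (d = 3 + 201 = 204)
s(N) = 8/(-3 + N) (s(N) = 8/(N - 3) = 8/(-3 + N))
H = -48 (H = -148 + 100 = -48)
c = -348 (c = -2*(204 - 30) = -2*174 = -348)
A(y, W) = -48
(A(s(6), c) + 167286) - 1*50183 = (-48 + 167286) - 1*50183 = 167238 - 50183 = 117055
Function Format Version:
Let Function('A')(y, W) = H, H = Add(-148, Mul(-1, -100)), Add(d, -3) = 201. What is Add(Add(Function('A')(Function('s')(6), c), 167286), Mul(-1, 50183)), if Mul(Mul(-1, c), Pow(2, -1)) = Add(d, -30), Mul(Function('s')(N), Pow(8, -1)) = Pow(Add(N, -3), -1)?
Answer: 117055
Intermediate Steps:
d = 204 (d = Add(3, 201) = 204)
Function('s')(N) = Mul(8, Pow(Add(-3, N), -1)) (Function('s')(N) = Mul(8, Pow(Add(N, -3), -1)) = Mul(8, Pow(Add(-3, N), -1)))
H = -48 (H = Add(-148, 100) = -48)
c = -348 (c = Mul(-2, Add(204, -30)) = Mul(-2, 174) = -348)
Function('A')(y, W) = -48
Add(Add(Function('A')(Function('s')(6), c), 167286), Mul(-1, 50183)) = Add(Add(-48, 167286), Mul(-1, 50183)) = Add(167238, -50183) = 117055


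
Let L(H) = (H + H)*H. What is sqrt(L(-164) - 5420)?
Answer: 2*sqrt(12093) ≈ 219.94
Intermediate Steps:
L(H) = 2*H**2 (L(H) = (2*H)*H = 2*H**2)
sqrt(L(-164) - 5420) = sqrt(2*(-164)**2 - 5420) = sqrt(2*26896 - 5420) = sqrt(53792 - 5420) = sqrt(48372) = 2*sqrt(12093)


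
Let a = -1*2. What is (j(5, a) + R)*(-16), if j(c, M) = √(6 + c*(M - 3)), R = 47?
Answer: -752 - 16*I*√19 ≈ -752.0 - 69.742*I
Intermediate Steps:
a = -2
j(c, M) = √(6 + c*(-3 + M))
(j(5, a) + R)*(-16) = (√(6 - 3*5 - 2*5) + 47)*(-16) = (√(6 - 15 - 10) + 47)*(-16) = (√(-19) + 47)*(-16) = (I*√19 + 47)*(-16) = (47 + I*√19)*(-16) = -752 - 16*I*√19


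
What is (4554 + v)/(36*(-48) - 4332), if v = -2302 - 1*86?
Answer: -361/1010 ≈ -0.35743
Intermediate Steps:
v = -2388 (v = -2302 - 86 = -2388)
(4554 + v)/(36*(-48) - 4332) = (4554 - 2388)/(36*(-48) - 4332) = 2166/(-1728 - 4332) = 2166/(-6060) = 2166*(-1/6060) = -361/1010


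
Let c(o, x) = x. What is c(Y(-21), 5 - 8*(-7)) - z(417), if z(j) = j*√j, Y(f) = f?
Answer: 61 - 417*√417 ≈ -8454.4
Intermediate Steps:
z(j) = j^(3/2)
c(Y(-21), 5 - 8*(-7)) - z(417) = (5 - 8*(-7)) - 417^(3/2) = (5 + 56) - 417*√417 = 61 - 417*√417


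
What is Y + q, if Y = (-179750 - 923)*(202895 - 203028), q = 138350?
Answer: 24167859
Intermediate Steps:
Y = 24029509 (Y = -180673*(-133) = 24029509)
Y + q = 24029509 + 138350 = 24167859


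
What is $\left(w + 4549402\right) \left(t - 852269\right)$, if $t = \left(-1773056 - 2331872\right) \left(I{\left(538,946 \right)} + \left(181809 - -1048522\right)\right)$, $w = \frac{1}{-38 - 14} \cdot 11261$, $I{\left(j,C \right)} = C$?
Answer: $- \frac{1195634308741281488975}{52} \approx -2.2993 \cdot 10^{19}$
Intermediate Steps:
$w = - \frac{11261}{52}$ ($w = \frac{1}{-52} \cdot 11261 = \left(- \frac{1}{52}\right) 11261 = - \frac{11261}{52} \approx -216.56$)
$t = -5054303433056$ ($t = \left(-1773056 - 2331872\right) \left(946 + \left(181809 - -1048522\right)\right) = - 4104928 \left(946 + \left(181809 + 1048522\right)\right) = - 4104928 \left(946 + 1230331\right) = \left(-4104928\right) 1231277 = -5054303433056$)
$\left(w + 4549402\right) \left(t - 852269\right) = \left(- \frac{11261}{52} + 4549402\right) \left(-5054303433056 - 852269\right) = \frac{236557643}{52} \left(-5054304285325\right) = - \frac{1195634308741281488975}{52}$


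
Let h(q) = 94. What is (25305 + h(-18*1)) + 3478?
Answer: 28877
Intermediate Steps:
(25305 + h(-18*1)) + 3478 = (25305 + 94) + 3478 = 25399 + 3478 = 28877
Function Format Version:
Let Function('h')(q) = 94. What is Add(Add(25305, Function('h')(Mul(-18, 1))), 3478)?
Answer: 28877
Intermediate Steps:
Add(Add(25305, Function('h')(Mul(-18, 1))), 3478) = Add(Add(25305, 94), 3478) = Add(25399, 3478) = 28877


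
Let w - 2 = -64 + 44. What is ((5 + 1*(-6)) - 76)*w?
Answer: 1386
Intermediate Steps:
w = -18 (w = 2 + (-64 + 44) = 2 - 20 = -18)
((5 + 1*(-6)) - 76)*w = ((5 + 1*(-6)) - 76)*(-18) = ((5 - 6) - 76)*(-18) = (-1 - 76)*(-18) = -77*(-18) = 1386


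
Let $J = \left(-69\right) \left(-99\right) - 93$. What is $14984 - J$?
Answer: $8246$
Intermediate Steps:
$J = 6738$ ($J = 6831 - 93 = 6738$)
$14984 - J = 14984 - 6738 = 8246$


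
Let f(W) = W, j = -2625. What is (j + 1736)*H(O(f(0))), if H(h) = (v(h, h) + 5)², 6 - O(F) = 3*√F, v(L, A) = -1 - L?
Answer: -3556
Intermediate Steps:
O(F) = 6 - 3*√F
H(h) = (4 - h)² (H(h) = ((-1 - h) + 5)² = (4 - h)²)
(j + 1736)*H(O(f(0))) = (-2625 + 1736)*(-4 + (6 - 3*√0))² = -889*(-4 + (6 - 3*0))² = -889*(-4 + (6 + 0))² = -889*(-4 + 6)² = -889*2² = -889*4 = -3556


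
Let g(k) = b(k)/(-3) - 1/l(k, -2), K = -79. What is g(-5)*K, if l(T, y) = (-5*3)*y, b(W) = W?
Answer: -3871/30 ≈ -129.03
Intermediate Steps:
l(T, y) = -15*y
g(k) = -1/30 - k/3 (g(k) = k/(-3) - 1/((-15*(-2))) = k*(-⅓) - 1/30 = -k/3 - 1*1/30 = -k/3 - 1/30 = -1/30 - k/3)
g(-5)*K = (-1/30 - ⅓*(-5))*(-79) = (-1/30 + 5/3)*(-79) = (49/30)*(-79) = -3871/30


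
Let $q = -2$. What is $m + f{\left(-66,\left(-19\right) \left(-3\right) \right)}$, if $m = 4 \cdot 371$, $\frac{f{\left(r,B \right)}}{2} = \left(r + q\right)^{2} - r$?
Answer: $10864$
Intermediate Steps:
$f{\left(r,B \right)} = - 2 r + 2 \left(-2 + r\right)^{2}$ ($f{\left(r,B \right)} = 2 \left(\left(r - 2\right)^{2} - r\right) = 2 \left(\left(-2 + r\right)^{2} - r\right) = - 2 r + 2 \left(-2 + r\right)^{2}$)
$m = 1484$
$m + f{\left(-66,\left(-19\right) \left(-3\right) \right)} = 1484 - \left(-132 - 2 \left(-2 - 66\right)^{2}\right) = 1484 + \left(132 + 2 \left(-68\right)^{2}\right) = 1484 + \left(132 + 2 \cdot 4624\right) = 1484 + \left(132 + 9248\right) = 1484 + 9380 = 10864$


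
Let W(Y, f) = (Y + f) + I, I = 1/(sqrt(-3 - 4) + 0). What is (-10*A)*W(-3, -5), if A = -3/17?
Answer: -240/17 - 30*I*sqrt(7)/119 ≈ -14.118 - 0.667*I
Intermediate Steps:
A = -3/17 (A = -3*1/17 = -3/17 ≈ -0.17647)
I = -I*sqrt(7)/7 (I = 1/(sqrt(-7) + 0) = 1/(I*sqrt(7) + 0) = 1/(I*sqrt(7)) = -I*sqrt(7)/7 ≈ -0.37796*I)
W(Y, f) = Y + f - I*sqrt(7)/7 (W(Y, f) = (Y + f) - I*sqrt(7)/7 = Y + f - I*sqrt(7)/7)
(-10*A)*W(-3, -5) = (-10*(-3/17))*(-3 - 5 - I*sqrt(7)/7) = 30*(-8 - I*sqrt(7)/7)/17 = -240/17 - 30*I*sqrt(7)/119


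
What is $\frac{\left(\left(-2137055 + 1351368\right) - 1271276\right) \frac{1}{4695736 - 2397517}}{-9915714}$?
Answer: $\frac{2056963}{22788482313366} \approx 9.0263 \cdot 10^{-8}$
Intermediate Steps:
$\frac{\left(\left(-2137055 + 1351368\right) - 1271276\right) \frac{1}{4695736 - 2397517}}{-9915714} = \frac{-785687 - 1271276}{2298219} \left(- \frac{1}{9915714}\right) = \left(-2056963\right) \frac{1}{2298219} \left(- \frac{1}{9915714}\right) = \left(- \frac{2056963}{2298219}\right) \left(- \frac{1}{9915714}\right) = \frac{2056963}{22788482313366}$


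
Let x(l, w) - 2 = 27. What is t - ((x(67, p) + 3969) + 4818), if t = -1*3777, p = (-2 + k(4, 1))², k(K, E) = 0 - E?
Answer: -12593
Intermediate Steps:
k(K, E) = -E
p = 9 (p = (-2 - 1*1)² = (-2 - 1)² = (-3)² = 9)
x(l, w) = 29 (x(l, w) = 2 + 27 = 29)
t = -3777
t - ((x(67, p) + 3969) + 4818) = -3777 - ((29 + 3969) + 4818) = -3777 - (3998 + 4818) = -3777 - 1*8816 = -3777 - 8816 = -12593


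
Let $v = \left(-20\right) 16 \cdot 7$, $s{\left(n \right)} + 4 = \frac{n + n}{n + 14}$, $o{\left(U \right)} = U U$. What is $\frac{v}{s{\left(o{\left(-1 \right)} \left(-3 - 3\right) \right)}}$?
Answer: $\frac{4480}{11} \approx 407.27$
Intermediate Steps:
$o{\left(U \right)} = U^{2}$
$s{\left(n \right)} = -4 + \frac{2 n}{14 + n}$ ($s{\left(n \right)} = -4 + \frac{n + n}{n + 14} = -4 + \frac{2 n}{14 + n}$)
$v = -2240$ ($v = \left(-320\right) 7 = -2240$)
$\frac{v}{s{\left(o{\left(-1 \right)} \left(-3 - 3\right) \right)}} = - \frac{2240}{2 \frac{1}{14 + \left(-1\right)^{2} \left(-3 - 3\right)} \left(-28 - \left(-1\right)^{2} \left(-3 - 3\right)\right)} = - \frac{2240}{2 \frac{1}{14 + 1 \left(-6\right)} \left(-28 - 1 \left(-6\right)\right)} = - \frac{2240}{2 \frac{1}{14 - 6} \left(-28 - -6\right)} = - \frac{2240}{2 \cdot \frac{1}{8} \left(-28 + 6\right)} = - \frac{2240}{2 \cdot \frac{1}{8} \left(-22\right)} = - \frac{2240}{- \frac{11}{2}} = \left(-2240\right) \left(- \frac{2}{11}\right) = \frac{4480}{11}$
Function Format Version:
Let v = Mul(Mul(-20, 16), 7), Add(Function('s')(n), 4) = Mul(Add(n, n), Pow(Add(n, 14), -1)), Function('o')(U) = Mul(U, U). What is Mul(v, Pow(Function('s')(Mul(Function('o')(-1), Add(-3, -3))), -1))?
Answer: Rational(4480, 11) ≈ 407.27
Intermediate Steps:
Function('o')(U) = Pow(U, 2)
Function('s')(n) = Add(-4, Mul(2, n, Pow(Add(14, n), -1))) (Function('s')(n) = Add(-4, Mul(Add(n, n), Pow(Add(n, 14), -1))) = Add(-4, Mul(Mul(2, n), Pow(Add(14, n), -1))) = Add(-4, Mul(2, n, Pow(Add(14, n), -1))))
v = -2240 (v = Mul(-320, 7) = -2240)
Mul(v, Pow(Function('s')(Mul(Function('o')(-1), Add(-3, -3))), -1)) = Mul(-2240, Pow(Mul(2, Pow(Add(14, Mul(Pow(-1, 2), Add(-3, -3))), -1), Add(-28, Mul(-1, Mul(Pow(-1, 2), Add(-3, -3))))), -1)) = Mul(-2240, Pow(Mul(2, Pow(Add(14, Mul(1, -6)), -1), Add(-28, Mul(-1, Mul(1, -6)))), -1)) = Mul(-2240, Pow(Mul(2, Pow(Add(14, -6), -1), Add(-28, Mul(-1, -6))), -1)) = Mul(-2240, Pow(Mul(2, Pow(8, -1), Add(-28, 6)), -1)) = Mul(-2240, Pow(Mul(2, Rational(1, 8), -22), -1)) = Mul(-2240, Pow(Rational(-11, 2), -1)) = Mul(-2240, Rational(-2, 11)) = Rational(4480, 11)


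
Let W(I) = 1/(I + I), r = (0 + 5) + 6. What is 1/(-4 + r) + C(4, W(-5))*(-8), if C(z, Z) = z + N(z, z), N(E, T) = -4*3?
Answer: 449/7 ≈ 64.143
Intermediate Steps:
N(E, T) = -12
r = 11 (r = 5 + 6 = 11)
W(I) = 1/(2*I)
C(z, Z) = -12 + z (C(z, Z) = z - 12 = -12 + z)
1/(-4 + r) + C(4, W(-5))*(-8) = 1/(-4 + 11) + (-12 + 4)*(-8) = 1/7 - 8*(-8) = ⅐ + 64 = 449/7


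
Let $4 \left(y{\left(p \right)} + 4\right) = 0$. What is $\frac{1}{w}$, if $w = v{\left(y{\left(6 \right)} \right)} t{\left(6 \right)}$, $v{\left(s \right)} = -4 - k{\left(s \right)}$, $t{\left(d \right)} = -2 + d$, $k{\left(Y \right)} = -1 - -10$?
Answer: $- \frac{1}{52} \approx -0.019231$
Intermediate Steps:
$k{\left(Y \right)} = 9$ ($k{\left(Y \right)} = -1 + 10 = 9$)
$y{\left(p \right)} = -4$ ($y{\left(p \right)} = -4 + \frac{1}{4} \cdot 0 = -4 + 0 = -4$)
$v{\left(s \right)} = -13$ ($v{\left(s \right)} = -4 - 9 = -13$)
$w = -52$ ($w = - 13 \left(-2 + 6\right) = \left(-13\right) 4 = -52$)
$\frac{1}{w} = \frac{1}{-52} = - \frac{1}{52}$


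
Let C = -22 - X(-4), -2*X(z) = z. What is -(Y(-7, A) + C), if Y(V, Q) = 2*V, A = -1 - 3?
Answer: 38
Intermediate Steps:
A = -4
X(z) = -z/2
C = -24 (C = -22 - (-1)*(-4)/2 = -22 - 1*2 = -22 - 2 = -24)
-(Y(-7, A) + C) = -(2*(-7) - 24) = -(-14 - 24) = -1*(-38) = 38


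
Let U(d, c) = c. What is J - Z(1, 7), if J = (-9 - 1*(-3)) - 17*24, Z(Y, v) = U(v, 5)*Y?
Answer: -419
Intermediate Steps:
Z(Y, v) = 5*Y
J = -414 (J = (-9 + 3) - 408 = -6 - 408 = -414)
J - Z(1, 7) = -414 - 5 = -419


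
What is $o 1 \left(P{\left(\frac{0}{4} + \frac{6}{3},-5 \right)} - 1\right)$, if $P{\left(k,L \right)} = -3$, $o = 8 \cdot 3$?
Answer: $-96$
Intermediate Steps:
$o = 24$
$o 1 \left(P{\left(\frac{0}{4} + \frac{6}{3},-5 \right)} - 1\right) = 24 \cdot 1 \left(-3 - 1\right) = 24 \cdot 1 \left(-4\right) = 24 \left(-4\right) = -96$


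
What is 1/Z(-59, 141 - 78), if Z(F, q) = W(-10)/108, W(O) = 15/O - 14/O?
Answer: -1080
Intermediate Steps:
W(O) = 1/O
Z(F, q) = -1/1080 (Z(F, q) = 1/(-10*108) = -⅒*1/108 = -1/1080)
1/Z(-59, 141 - 78) = 1/(-1/1080) = -1080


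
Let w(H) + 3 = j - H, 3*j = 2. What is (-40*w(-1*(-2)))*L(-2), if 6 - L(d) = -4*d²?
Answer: 11440/3 ≈ 3813.3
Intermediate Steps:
j = ⅔ (j = (⅓)*2 = ⅔ ≈ 0.66667)
w(H) = -7/3 - H (w(H) = -3 + (⅔ - H) = -7/3 - H)
L(d) = 6 + 4*d² (L(d) = 6 - (-4)*d² = 6 + 4*d²)
(-40*w(-1*(-2)))*L(-2) = (-40*(-7/3 - (-1)*(-2)))*(6 + 4*(-2)²) = (-40*(-7/3 - 1*2))*(6 + 4*4) = (-40*(-7/3 - 2))*(6 + 16) = -40*(-13/3)*22 = (520/3)*22 = 11440/3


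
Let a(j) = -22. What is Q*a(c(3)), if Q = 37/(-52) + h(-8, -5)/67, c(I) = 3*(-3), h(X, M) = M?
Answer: 30129/1742 ≈ 17.296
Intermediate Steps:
c(I) = -9
Q = -2739/3484 (Q = 37/(-52) - 5/67 = 37*(-1/52) - 5*1/67 = -37/52 - 5/67 = -2739/3484 ≈ -0.78617)
Q*a(c(3)) = -2739/3484*(-22) = 30129/1742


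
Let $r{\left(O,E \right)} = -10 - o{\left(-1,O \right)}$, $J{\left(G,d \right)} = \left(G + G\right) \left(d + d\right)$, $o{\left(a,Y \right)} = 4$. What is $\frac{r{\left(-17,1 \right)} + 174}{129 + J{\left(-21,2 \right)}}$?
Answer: $- \frac{160}{39} \approx -4.1026$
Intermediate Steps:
$J{\left(G,d \right)} = 4 G d$ ($J{\left(G,d \right)} = 2 G 2 d = 4 G d$)
$r{\left(O,E \right)} = -14$ ($r{\left(O,E \right)} = -10 - 4 = -14$)
$\frac{r{\left(-17,1 \right)} + 174}{129 + J{\left(-21,2 \right)}} = \frac{-14 + 174}{129 + 4 \left(-21\right) 2} = \frac{160}{129 - 168} = \frac{160}{-39} = 160 \left(- \frac{1}{39}\right) = - \frac{160}{39}$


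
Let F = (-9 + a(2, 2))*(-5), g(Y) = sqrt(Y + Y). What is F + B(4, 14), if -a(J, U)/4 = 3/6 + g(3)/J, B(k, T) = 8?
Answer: 63 + 10*sqrt(6) ≈ 87.495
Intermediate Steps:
g(Y) = sqrt(2)*sqrt(Y) (g(Y) = sqrt(2*Y) = sqrt(2)*sqrt(Y))
a(J, U) = -2 - 4*sqrt(6)/J (a(J, U) = -4*(3/6 + (sqrt(2)*sqrt(3))/J) = -4*(3*(1/6) + sqrt(6)/J) = -4*(1/2 + sqrt(6)/J) = -2 - 4*sqrt(6)/J)
F = 55 + 10*sqrt(6) (F = (-9 + (-2 - 4*sqrt(6)/2))*(-5) = (-9 + (-2 - 4*sqrt(6)*1/2))*(-5) = (-9 + (-2 - 2*sqrt(6)))*(-5) = (-11 - 2*sqrt(6))*(-5) = 55 + 10*sqrt(6) ≈ 79.495)
F + B(4, 14) = (55 + 10*sqrt(6)) + 8 = 63 + 10*sqrt(6)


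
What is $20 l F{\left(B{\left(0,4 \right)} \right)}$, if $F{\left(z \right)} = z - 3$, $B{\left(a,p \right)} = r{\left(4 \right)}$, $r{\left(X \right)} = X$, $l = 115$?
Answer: $2300$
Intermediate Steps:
$B{\left(a,p \right)} = 4$
$F{\left(z \right)} = -3 + z$
$20 l F{\left(B{\left(0,4 \right)} \right)} = 20 \cdot 115 \left(-3 + 4\right) = 2300 \cdot 1 = 2300$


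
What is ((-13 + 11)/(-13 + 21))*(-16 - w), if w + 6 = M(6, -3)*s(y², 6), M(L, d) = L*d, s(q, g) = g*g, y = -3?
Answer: -319/2 ≈ -159.50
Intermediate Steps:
s(q, g) = g²
w = -654 (w = -6 + (6*(-3))*6² = -6 - 18*36 = -6 - 648 = -654)
((-13 + 11)/(-13 + 21))*(-16 - w) = ((-13 + 11)/(-13 + 21))*(-16 - 1*(-654)) = (-2/8)*(-16 + 654) = -2*⅛*638 = -¼*638 = -319/2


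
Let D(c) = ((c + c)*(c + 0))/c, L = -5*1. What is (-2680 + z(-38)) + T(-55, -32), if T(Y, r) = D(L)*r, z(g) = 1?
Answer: -2359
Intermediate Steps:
L = -5
D(c) = 2*c (D(c) = ((2*c)*c)/c = (2*c²)/c = 2*c)
T(Y, r) = -10*r (T(Y, r) = (2*(-5))*r = -10*r)
(-2680 + z(-38)) + T(-55, -32) = (-2680 + 1) - 10*(-32) = -2679 + 320 = -2359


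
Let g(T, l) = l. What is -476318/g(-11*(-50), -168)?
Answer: 238159/84 ≈ 2835.2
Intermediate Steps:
-476318/g(-11*(-50), -168) = -476318/(-168) = -476318*(-1/168) = 238159/84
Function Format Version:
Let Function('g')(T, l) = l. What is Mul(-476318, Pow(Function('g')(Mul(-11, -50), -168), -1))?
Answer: Rational(238159, 84) ≈ 2835.2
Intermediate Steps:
Mul(-476318, Pow(Function('g')(Mul(-11, -50), -168), -1)) = Mul(-476318, Pow(-168, -1)) = Mul(-476318, Rational(-1, 168)) = Rational(238159, 84)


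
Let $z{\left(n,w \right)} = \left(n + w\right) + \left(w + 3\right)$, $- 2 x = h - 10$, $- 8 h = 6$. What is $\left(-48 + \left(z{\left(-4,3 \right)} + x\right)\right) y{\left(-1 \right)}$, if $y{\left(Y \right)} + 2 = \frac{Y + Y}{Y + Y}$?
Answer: $\frac{301}{8} \approx 37.625$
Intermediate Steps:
$h = - \frac{3}{4}$ ($h = \left(- \frac{1}{8}\right) 6 = - \frac{3}{4} \approx -0.75$)
$x = \frac{43}{8}$ ($x = - \frac{- \frac{3}{4} - 10}{2} = \left(- \frac{1}{2}\right) \left(- \frac{43}{4}\right) = \frac{43}{8} \approx 5.375$)
$y{\left(Y \right)} = -1$ ($y{\left(Y \right)} = -2 + \frac{Y + Y}{Y + Y} = -2 + \frac{2 Y}{2 Y} = -2 + 2 Y \frac{1}{2 Y} = -2 + 1 = -1$)
$z{\left(n,w \right)} = 3 + n + 2 w$ ($z{\left(n,w \right)} = \left(n + w\right) + \left(3 + w\right) = 3 + n + 2 w$)
$\left(-48 + \left(z{\left(-4,3 \right)} + x\right)\right) y{\left(-1 \right)} = \left(-48 + \left(\left(3 - 4 + 2 \cdot 3\right) + \frac{43}{8}\right)\right) \left(-1\right) = \left(-48 + \left(\left(3 - 4 + 6\right) + \frac{43}{8}\right)\right) \left(-1\right) = \left(-48 + \left(5 + \frac{43}{8}\right)\right) \left(-1\right) = \left(-48 + \frac{83}{8}\right) \left(-1\right) = \left(- \frac{301}{8}\right) \left(-1\right) = \frac{301}{8}$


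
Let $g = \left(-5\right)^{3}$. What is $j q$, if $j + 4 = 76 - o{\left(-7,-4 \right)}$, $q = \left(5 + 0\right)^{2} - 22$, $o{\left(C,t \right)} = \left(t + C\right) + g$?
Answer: $624$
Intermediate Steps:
$g = -125$
$o{\left(C,t \right)} = -125 + C + t$ ($o{\left(C,t \right)} = \left(t + C\right) - 125 = \left(C + t\right) - 125 = -125 + C + t$)
$q = 3$ ($q = 5^{2} - 22 = 25 - 22 = 3$)
$j = 208$ ($j = -4 + \left(76 - \left(-125 - 7 - 4\right)\right) = -4 + \left(76 - -136\right) = -4 + \left(76 + 136\right) = -4 + 212 = 208$)
$j q = 208 \cdot 3 = 624$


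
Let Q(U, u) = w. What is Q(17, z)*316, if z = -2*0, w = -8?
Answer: -2528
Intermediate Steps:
z = 0
Q(U, u) = -8
Q(17, z)*316 = -8*316 = -2528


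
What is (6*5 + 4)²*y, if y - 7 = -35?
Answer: -32368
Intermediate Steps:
y = -28 (y = 7 - 35 = -28)
(6*5 + 4)²*y = (6*5 + 4)²*(-28) = (30 + 4)²*(-28) = 34²*(-28) = 1156*(-28) = -32368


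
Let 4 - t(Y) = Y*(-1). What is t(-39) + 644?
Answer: 609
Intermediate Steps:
t(Y) = 4 + Y (t(Y) = 4 - Y*(-1) = 4 - (-1)*Y = 4 + Y)
t(-39) + 644 = (4 - 39) + 644 = -35 + 644 = 609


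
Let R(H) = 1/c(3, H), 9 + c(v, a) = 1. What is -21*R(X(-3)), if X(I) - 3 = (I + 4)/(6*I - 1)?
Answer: 21/8 ≈ 2.6250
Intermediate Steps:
c(v, a) = -8 (c(v, a) = -9 + 1 = -8)
X(I) = 3 + (4 + I)/(-1 + 6*I) (X(I) = 3 + (I + 4)/(6*I - 1) = 3 + (4 + I)/(-1 + 6*I))
R(H) = -⅛ (R(H) = 1/(-8) = -⅛)
-21*R(X(-3)) = -21*(-⅛) = 21/8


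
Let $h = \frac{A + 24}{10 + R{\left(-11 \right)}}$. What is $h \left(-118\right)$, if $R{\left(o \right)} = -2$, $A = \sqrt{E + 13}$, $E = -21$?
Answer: $-354 - \frac{59 i \sqrt{2}}{2} \approx -354.0 - 41.719 i$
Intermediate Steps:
$A = 2 i \sqrt{2}$ ($A = \sqrt{-21 + 13} = \sqrt{-8} = 2 i \sqrt{2} \approx 2.8284 i$)
$h = 3 + \frac{i \sqrt{2}}{4}$ ($h = \frac{2 i \sqrt{2} + 24}{10 - 2} = \frac{24 + 2 i \sqrt{2}}{8} = \left(24 + 2 i \sqrt{2}\right) \frac{1}{8} = 3 + \frac{i \sqrt{2}}{4} \approx 3.0 + 0.35355 i$)
$h \left(-118\right) = \left(3 + \frac{i \sqrt{2}}{4}\right) \left(-118\right) = -354 - \frac{59 i \sqrt{2}}{2}$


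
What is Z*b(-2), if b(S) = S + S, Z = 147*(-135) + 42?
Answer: 79212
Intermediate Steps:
Z = -19803 (Z = -19845 + 42 = -19803)
b(S) = 2*S
Z*b(-2) = -39606*(-2) = -19803*(-4) = 79212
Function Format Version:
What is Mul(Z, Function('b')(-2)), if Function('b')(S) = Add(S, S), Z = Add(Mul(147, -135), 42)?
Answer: 79212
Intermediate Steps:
Z = -19803 (Z = Add(-19845, 42) = -19803)
Function('b')(S) = Mul(2, S)
Mul(Z, Function('b')(-2)) = Mul(-19803, Mul(2, -2)) = Mul(-19803, -4) = 79212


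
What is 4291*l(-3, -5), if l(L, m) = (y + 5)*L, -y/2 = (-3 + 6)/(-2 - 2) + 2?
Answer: -64365/2 ≈ -32183.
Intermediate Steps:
y = -5/2 (y = -2*((-3 + 6)/(-2 - 2) + 2) = -2*(3/(-4) + 2) = -2*(3*(-¼) + 2) = -2*(-¾ + 2) = -2*5/4 = -5/2 ≈ -2.5000)
l(L, m) = 5*L/2 (l(L, m) = (-5/2 + 5)*L = 5*L/2)
4291*l(-3, -5) = 4291*((5/2)*(-3)) = 4291*(-15/2) = -64365/2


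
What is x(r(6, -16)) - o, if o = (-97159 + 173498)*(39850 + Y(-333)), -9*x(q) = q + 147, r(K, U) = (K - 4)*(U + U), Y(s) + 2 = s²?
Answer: -103564006670/9 ≈ -1.1507e+10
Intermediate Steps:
Y(s) = -2 + s²
r(K, U) = 2*U*(-4 + K) (r(K, U) = (-4 + K)*(2*U) = 2*U*(-4 + K))
x(q) = -49/3 - q/9 (x(q) = -(q + 147)/9 = -(147 + q)/9 = -49/3 - q/9)
o = 11507111843 (o = (-97159 + 173498)*(39850 + (-2 + (-333)²)) = 76339*(39850 + (-2 + 110889)) = 76339*(39850 + 110887) = 76339*150737 = 11507111843)
x(r(6, -16)) - o = (-49/3 - 2*(-16)*(-4 + 6)/9) - 1*11507111843 = (-49/3 - 2*(-16)*2/9) - 11507111843 = (-49/3 - ⅑*(-64)) - 11507111843 = (-49/3 + 64/9) - 11507111843 = -83/9 - 11507111843 = -103564006670/9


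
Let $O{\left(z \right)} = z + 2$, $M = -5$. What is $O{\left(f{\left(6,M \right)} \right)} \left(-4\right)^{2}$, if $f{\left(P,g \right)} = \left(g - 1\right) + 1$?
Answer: $-48$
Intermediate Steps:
$f{\left(P,g \right)} = g$ ($f{\left(P,g \right)} = \left(-1 + g\right) + 1 = g$)
$O{\left(z \right)} = 2 + z$
$O{\left(f{\left(6,M \right)} \right)} \left(-4\right)^{2} = \left(2 - 5\right) \left(-4\right)^{2} = \left(-3\right) 16 = -48$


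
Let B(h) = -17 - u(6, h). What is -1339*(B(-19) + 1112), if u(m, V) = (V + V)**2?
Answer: 467311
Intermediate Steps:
u(m, V) = 4*V**2 (u(m, V) = (2*V)**2 = 4*V**2)
B(h) = -17 - 4*h**2
-1339*(B(-19) + 1112) = -1339*((-17 - 4*(-19)**2) + 1112) = -1339*((-17 - 4*361) + 1112) = -1339*((-17 - 1444) + 1112) = -1339*(-1461 + 1112) = -1339*(-349) = 467311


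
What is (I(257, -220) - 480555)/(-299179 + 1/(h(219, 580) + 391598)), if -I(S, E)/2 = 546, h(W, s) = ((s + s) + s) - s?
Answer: 63056904142/39168315227 ≈ 1.6099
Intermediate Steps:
h(W, s) = 2*s (h(W, s) = (2*s + s) - s = 3*s - s = 2*s)
I(S, E) = -1092 (I(S, E) = -2*546 = -1092)
(I(257, -220) - 480555)/(-299179 + 1/(h(219, 580) + 391598)) = (-1092 - 480555)/(-299179 + 1/(2*580 + 391598)) = -481647/(-299179 + 1/(1160 + 391598)) = -481647/(-299179 + 1/392758) = -481647/(-117504945681/392758) = -481647*(-392758/117504945681) = 63056904142/39168315227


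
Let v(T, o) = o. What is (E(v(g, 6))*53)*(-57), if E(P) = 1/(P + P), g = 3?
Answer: -1007/4 ≈ -251.75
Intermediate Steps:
E(P) = 1/(2*P)
(E(v(g, 6))*53)*(-57) = (((½)/6)*53)*(-57) = (((½)*(⅙))*53)*(-57) = ((1/12)*53)*(-57) = (53/12)*(-57) = -1007/4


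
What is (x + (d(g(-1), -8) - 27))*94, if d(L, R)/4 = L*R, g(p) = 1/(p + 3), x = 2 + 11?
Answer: -2820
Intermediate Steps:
x = 13
g(p) = 1/(3 + p)
d(L, R) = 4*L*R (d(L, R) = 4*(L*R) = 4*L*R)
(x + (d(g(-1), -8) - 27))*94 = (13 + (4*(-8)/(3 - 1) - 27))*94 = (13 + (4*(-8)/2 - 27))*94 = (13 + (4*(1/2)*(-8) - 27))*94 = (13 + (-16 - 27))*94 = (13 - 43)*94 = -30*94 = -2820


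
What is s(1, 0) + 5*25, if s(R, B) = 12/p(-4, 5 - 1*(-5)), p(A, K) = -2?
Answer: 119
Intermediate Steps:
s(R, B) = -6 (s(R, B) = 12/(-2) = 12*(-1/2) = -6)
s(1, 0) + 5*25 = -6 + 5*25 = -6 + 125 = 119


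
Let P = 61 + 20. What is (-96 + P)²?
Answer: 225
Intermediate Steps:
P = 81
(-96 + P)² = (-96 + 81)² = (-15)² = 225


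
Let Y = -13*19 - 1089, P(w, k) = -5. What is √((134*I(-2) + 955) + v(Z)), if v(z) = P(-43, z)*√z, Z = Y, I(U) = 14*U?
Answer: √(-2797 - 10*I*√334) ≈ 1.7269 - 52.915*I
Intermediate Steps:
Y = -1336 (Y = -247 - 1089 = -1336)
Z = -1336
v(z) = -5*√z
√((134*I(-2) + 955) + v(Z)) = √((134*(14*(-2)) + 955) - 10*I*√334) = √((134*(-28) + 955) - 10*I*√334) = √((-3752 + 955) - 10*I*√334) = √(-2797 - 10*I*√334)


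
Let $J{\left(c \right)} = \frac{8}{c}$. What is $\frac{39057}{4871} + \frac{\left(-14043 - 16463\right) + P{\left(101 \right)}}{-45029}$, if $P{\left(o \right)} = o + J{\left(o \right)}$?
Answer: $\frac{192586802240}{22152962159} \approx 8.6935$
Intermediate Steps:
$P{\left(o \right)} = o + \frac{8}{o}$
$\frac{39057}{4871} + \frac{\left(-14043 - 16463\right) + P{\left(101 \right)}}{-45029} = \frac{39057}{4871} + \frac{\left(-14043 - 16463\right) + \left(101 + \frac{8}{101}\right)}{-45029} = 39057 \cdot \frac{1}{4871} + \left(-30506 + \left(101 + 8 \cdot \frac{1}{101}\right)\right) \left(- \frac{1}{45029}\right) = \frac{39057}{4871} + \left(-30506 + \left(101 + \frac{8}{101}\right)\right) \left(- \frac{1}{45029}\right) = \frac{39057}{4871} + \left(-30506 + \frac{10209}{101}\right) \left(- \frac{1}{45029}\right) = \frac{39057}{4871} - - \frac{3070897}{4547929} = \frac{39057}{4871} + \frac{3070897}{4547929} = \frac{192586802240}{22152962159}$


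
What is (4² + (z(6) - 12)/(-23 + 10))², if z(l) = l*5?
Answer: 36100/169 ≈ 213.61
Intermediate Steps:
z(l) = 5*l
(4² + (z(6) - 12)/(-23 + 10))² = (4² + (5*6 - 12)/(-23 + 10))² = (16 + (30 - 12)/(-13))² = (16 + 18*(-1/13))² = (16 - 18/13)² = (190/13)² = 36100/169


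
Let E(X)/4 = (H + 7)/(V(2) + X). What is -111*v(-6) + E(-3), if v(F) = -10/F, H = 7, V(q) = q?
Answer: -241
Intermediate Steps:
E(X) = 56/(2 + X) (E(X) = 4*((7 + 7)/(2 + X)) = 4*(14/(2 + X)) = 56/(2 + X))
-111*v(-6) + E(-3) = -(-1110)/(-6) + 56/(2 - 3) = -(-1110)*(-1)/6 + 56/(-1) = -111*5/3 + 56*(-1) = -185 - 56 = -241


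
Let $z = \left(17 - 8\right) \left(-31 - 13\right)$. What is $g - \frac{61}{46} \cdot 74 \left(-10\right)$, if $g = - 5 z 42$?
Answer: $\frac{1935250}{23} \approx 84141.0$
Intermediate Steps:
$z = -396$ ($z = 9 \left(-44\right) = -396$)
$g = 83160$ ($g = \left(-5\right) \left(-396\right) 42 = 1980 \cdot 42 = 83160$)
$g - \frac{61}{46} \cdot 74 \left(-10\right) = 83160 - \frac{61}{46} \cdot 74 \left(-10\right) = 83160 - \frac{2257}{23} \left(-10\right) = 83160 - - \frac{22570}{23} = 83160 + \frac{22570}{23} = \frac{1935250}{23}$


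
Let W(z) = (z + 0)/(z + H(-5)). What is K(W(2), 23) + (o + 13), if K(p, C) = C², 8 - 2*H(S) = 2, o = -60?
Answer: 482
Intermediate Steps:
H(S) = 3 (H(S) = 4 - ½*2 = 4 - 1 = 3)
W(z) = z/(3 + z) (W(z) = (z + 0)/(z + 3) = z/(3 + z))
K(W(2), 23) + (o + 13) = 23² + (-60 + 13) = 529 - 47 = 482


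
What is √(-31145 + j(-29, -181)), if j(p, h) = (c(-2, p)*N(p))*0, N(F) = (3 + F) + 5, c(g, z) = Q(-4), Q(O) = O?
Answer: I*√31145 ≈ 176.48*I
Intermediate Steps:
c(g, z) = -4
N(F) = 8 + F
j(p, h) = 0 (j(p, h) = -4*(8 + p)*0 = (-32 - 4*p)*0 = 0)
√(-31145 + j(-29, -181)) = √(-31145 + 0) = √(-31145) = I*√31145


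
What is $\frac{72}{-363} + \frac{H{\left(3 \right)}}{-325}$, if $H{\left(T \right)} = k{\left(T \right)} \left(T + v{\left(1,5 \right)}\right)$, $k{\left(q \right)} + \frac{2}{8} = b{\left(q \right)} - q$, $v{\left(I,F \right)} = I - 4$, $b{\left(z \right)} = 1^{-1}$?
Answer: $- \frac{24}{121} \approx -0.19835$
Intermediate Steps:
$b{\left(z \right)} = 1$
$v{\left(I,F \right)} = -4 + I$
$k{\left(q \right)} = \frac{3}{4} - q$ ($k{\left(q \right)} = - \frac{1}{4} - \left(-1 + q\right) = \frac{3}{4} - q$)
$H{\left(T \right)} = \left(-3 + T\right) \left(\frac{3}{4} - T\right)$ ($H{\left(T \right)} = \left(\frac{3}{4} - T\right) \left(T + \left(-4 + 1\right)\right) = \left(\frac{3}{4} - T\right) \left(T - 3\right) = \left(\frac{3}{4} - T\right) \left(-3 + T\right) = \left(-3 + T\right) \left(\frac{3}{4} - T\right)$)
$\frac{72}{-363} + \frac{H{\left(3 \right)}}{-325} = \frac{72}{-363} + \frac{\left(- \frac{1}{4}\right) \left(-3 + 3\right) \left(-3 + 4 \cdot 3\right)}{-325} = 72 \left(- \frac{1}{363}\right) + \left(- \frac{1}{4}\right) 0 \left(-3 + 12\right) \left(- \frac{1}{325}\right) = - \frac{24}{121} + \left(- \frac{1}{4}\right) 0 \cdot 9 \left(- \frac{1}{325}\right) = - \frac{24}{121} + 0 \left(- \frac{1}{325}\right) = - \frac{24}{121} + 0 = - \frac{24}{121}$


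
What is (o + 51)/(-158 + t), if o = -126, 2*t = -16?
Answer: 75/166 ≈ 0.45181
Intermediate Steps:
t = -8 (t = (½)*(-16) = -8)
(o + 51)/(-158 + t) = (-126 + 51)/(-158 - 8) = -75/(-166) = -1/166*(-75) = 75/166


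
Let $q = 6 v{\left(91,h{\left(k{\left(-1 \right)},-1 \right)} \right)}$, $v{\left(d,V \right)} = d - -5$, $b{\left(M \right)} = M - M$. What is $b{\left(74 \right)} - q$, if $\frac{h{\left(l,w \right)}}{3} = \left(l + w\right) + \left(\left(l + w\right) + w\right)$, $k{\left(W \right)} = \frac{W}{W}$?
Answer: $-576$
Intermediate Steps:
$k{\left(W \right)} = 1$
$b{\left(M \right)} = 0$
$h{\left(l,w \right)} = 6 l + 9 w$ ($h{\left(l,w \right)} = 3 \left(\left(l + w\right) + \left(\left(l + w\right) + w\right)\right) = 3 \left(\left(l + w\right) + \left(l + 2 w\right)\right) = 3 \left(2 l + 3 w\right) = 6 l + 9 w$)
$v{\left(d,V \right)} = 5 + d$ ($v{\left(d,V \right)} = d + 5 = 5 + d$)
$q = 576$ ($q = 6 \left(5 + 91\right) = 6 \cdot 96 = 576$)
$b{\left(74 \right)} - q = 0 - 576 = -576$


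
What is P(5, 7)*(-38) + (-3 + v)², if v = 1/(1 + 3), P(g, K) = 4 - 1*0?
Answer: -2311/16 ≈ -144.44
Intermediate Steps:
P(g, K) = 4 (P(g, K) = 4 + 0 = 4)
v = ¼ (v = 1/4 = ¼ ≈ 0.25000)
P(5, 7)*(-38) + (-3 + v)² = 4*(-38) + (-3 + ¼)² = -152 + (-11/4)² = -152 + 121/16 = -2311/16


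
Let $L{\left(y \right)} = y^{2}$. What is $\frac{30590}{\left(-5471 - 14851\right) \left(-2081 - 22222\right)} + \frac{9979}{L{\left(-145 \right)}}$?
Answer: $\frac{2464563608932}{5191972012575} \approx 0.47469$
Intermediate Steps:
$\frac{30590}{\left(-5471 - 14851\right) \left(-2081 - 22222\right)} + \frac{9979}{L{\left(-145 \right)}} = \frac{30590}{\left(-5471 - 14851\right) \left(-2081 - 22222\right)} + \frac{9979}{\left(-145\right)^{2}} = \frac{30590}{\left(-20322\right) \left(-24303\right)} + \frac{9979}{21025} = \frac{30590}{493885566} + 9979 \cdot \frac{1}{21025} = 30590 \cdot \frac{1}{493885566} + \frac{9979}{21025} = \frac{15295}{246942783} + \frac{9979}{21025} = \frac{2464563608932}{5191972012575}$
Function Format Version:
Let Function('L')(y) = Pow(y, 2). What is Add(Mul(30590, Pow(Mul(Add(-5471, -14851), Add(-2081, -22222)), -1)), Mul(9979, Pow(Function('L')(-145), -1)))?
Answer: Rational(2464563608932, 5191972012575) ≈ 0.47469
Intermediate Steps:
Add(Mul(30590, Pow(Mul(Add(-5471, -14851), Add(-2081, -22222)), -1)), Mul(9979, Pow(Function('L')(-145), -1))) = Add(Mul(30590, Pow(Mul(Add(-5471, -14851), Add(-2081, -22222)), -1)), Mul(9979, Pow(Pow(-145, 2), -1))) = Add(Mul(30590, Pow(Mul(-20322, -24303), -1)), Mul(9979, Pow(21025, -1))) = Add(Mul(30590, Pow(493885566, -1)), Mul(9979, Rational(1, 21025))) = Add(Mul(30590, Rational(1, 493885566)), Rational(9979, 21025)) = Add(Rational(15295, 246942783), Rational(9979, 21025)) = Rational(2464563608932, 5191972012575)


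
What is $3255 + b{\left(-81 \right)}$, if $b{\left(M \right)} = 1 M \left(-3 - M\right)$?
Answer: $-3063$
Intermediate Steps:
$b{\left(M \right)} = M \left(-3 - M\right)$
$3255 + b{\left(-81 \right)} = 3255 - - 81 \left(3 - 81\right) = 3255 - \left(-81\right) \left(-78\right) = 3255 - 6318 = -3063$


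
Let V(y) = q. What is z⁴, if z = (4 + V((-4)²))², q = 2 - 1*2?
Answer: 65536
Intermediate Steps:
q = 0 (q = 2 - 2 = 0)
V(y) = 0
z = 16 (z = (4 + 0)² = 4² = 16)
z⁴ = 16⁴ = 65536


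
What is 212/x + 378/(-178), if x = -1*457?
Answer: -105241/40673 ≈ -2.5875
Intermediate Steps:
x = -457
212/x + 378/(-178) = 212/(-457) + 378/(-178) = 212*(-1/457) + 378*(-1/178) = -212/457 - 189/89 = -105241/40673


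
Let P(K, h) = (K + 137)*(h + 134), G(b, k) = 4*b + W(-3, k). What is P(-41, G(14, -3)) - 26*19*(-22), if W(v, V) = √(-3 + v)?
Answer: 29108 + 96*I*√6 ≈ 29108.0 + 235.15*I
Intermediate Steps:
G(b, k) = 4*b + I*√6 (G(b, k) = 4*b + √(-3 - 3) = 4*b + √(-6) = 4*b + I*√6)
P(K, h) = (134 + h)*(137 + K) (P(K, h) = (137 + K)*(134 + h) = (134 + h)*(137 + K))
P(-41, G(14, -3)) - 26*19*(-22) = (18358 + 134*(-41) + 137*(4*14 + I*√6) - 41*(4*14 + I*√6)) - 26*19*(-22) = (18358 - 5494 + 137*(56 + I*√6) - 41*(56 + I*√6)) - 494*(-22) = (18358 - 5494 + (7672 + 137*I*√6) + (-2296 - 41*I*√6)) + 10868 = (18240 + 96*I*√6) + 10868 = 29108 + 96*I*√6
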